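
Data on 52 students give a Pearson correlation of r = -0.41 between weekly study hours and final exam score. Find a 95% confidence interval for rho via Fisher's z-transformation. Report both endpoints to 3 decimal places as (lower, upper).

(-0.614, -0.154)

Fisher z: z_r = atanh(r) = ½·ln((1+(-0.41))/(1−(-0.41))) = -0.435611
SE(z) = 1/√(n−3) = 1/√49 = 0.142857
95% ⇒ z* = 1.960; margin = 1.960·0.142857 = 0.280000
CI on z-scale: (-0.715611, -0.155611)
Back-transform: tanh(-0.715611) = -0.614183, tanh(-0.155611) = -0.154367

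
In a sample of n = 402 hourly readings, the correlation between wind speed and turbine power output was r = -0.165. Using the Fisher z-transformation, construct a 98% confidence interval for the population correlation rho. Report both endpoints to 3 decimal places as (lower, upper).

z_r = atanh(-0.165) = -0.166522;  SE = 1/√(n−3) = 1/√399 = 0.050063
z-limits: -0.166522 ± 2.326·0.050063 = -0.166522 ± 0.116447 = [-0.282969, -0.050075]
ρ-limits: (tanh -0.282969, tanh -0.050075) = (-0.276, -0.050)

(-0.276, -0.050)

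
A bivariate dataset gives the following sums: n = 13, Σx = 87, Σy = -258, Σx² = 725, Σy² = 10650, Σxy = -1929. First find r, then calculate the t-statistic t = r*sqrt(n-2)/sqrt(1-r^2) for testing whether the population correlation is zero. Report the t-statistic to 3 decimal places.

-0.776

Numerator: nΣxy − (Σx)(Σy) = 13·(-1929) − (87)(-258) = -2631
Denominator: √[(nΣx²−(Σx)²)(nΣy²−(Σy)²)]
  nΣx²−(Σx)² = 13·725 − 7569 = 1856;  nΣy²−(Σy)² = 13·10650 − 66564 = 71886
  √(1856·71886) = √133420416 = 11550.7756
r = -2631 / 11550.7756 = -0.2278
t = r·√(n−2)/√(1−r²) = -0.2278·√11 / √(1−0.051893) = -0.755527 / 0.973708 = -0.776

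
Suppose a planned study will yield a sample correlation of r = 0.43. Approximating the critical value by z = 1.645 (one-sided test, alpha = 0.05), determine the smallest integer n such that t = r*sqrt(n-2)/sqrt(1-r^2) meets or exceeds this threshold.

14

Need r·√(n−2)/√(1−r²) ≥ 1.645
√(n−2) ≥ 1.645·√(1−0.1849) / 0.43 = 1.645·0.902829 / 0.43 = 3.4538
n−2 ≥ 11.9287  ⇒  n ≥ 13.9287
Smallest integer n = 14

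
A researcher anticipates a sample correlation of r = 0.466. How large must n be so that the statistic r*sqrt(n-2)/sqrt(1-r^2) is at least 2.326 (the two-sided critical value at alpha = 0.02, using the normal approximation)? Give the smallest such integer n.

Need r·√(n−2)/√(1−r²) ≥ 2.326
√(n−2) ≥ 2.326·√(1−0.217156) / 0.466 = 2.326·0.884785 / 0.466 = 4.4163
n−2 ≥ 19.5037  ⇒  n ≥ 21.5037
Smallest integer n = 22

22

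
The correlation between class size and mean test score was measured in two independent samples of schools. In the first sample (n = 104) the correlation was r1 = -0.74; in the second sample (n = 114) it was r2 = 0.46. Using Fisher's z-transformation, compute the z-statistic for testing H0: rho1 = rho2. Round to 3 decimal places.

z1 = atanh(-0.74) = -0.950479,  z2 = atanh(0.46) = 0.497311
SE = √(1/(n1−3) + 1/(n2−3)) = √(1/101 + 1/111) = √(0.0099010 + 0.0090090) = √0.0189100 = 0.137514
z = (z1 − z2)/SE = (-0.950479 − 0.497311) / 0.137514 = -1.447790 / 0.137514 = -10.528

-10.528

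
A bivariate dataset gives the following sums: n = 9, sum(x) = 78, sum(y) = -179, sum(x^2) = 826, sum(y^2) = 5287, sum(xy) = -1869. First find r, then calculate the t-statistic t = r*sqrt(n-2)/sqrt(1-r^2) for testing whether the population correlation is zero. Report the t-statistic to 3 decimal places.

-2.114

Numerator: nΣxy − (Σx)(Σy) = 9·(-1869) − (78)(-179) = -2859
Denominator: √[(nΣx²−(Σx)²)(nΣy²−(Σy)²)]
  nΣx²−(Σx)² = 9·826 − 6084 = 1350;  nΣy²−(Σy)² = 9·5287 − 32041 = 15542
  √(1350·15542) = √20981700 = 4580.5786
r = -2859 / 4580.5786 = -0.6242
t = r·√(n−2)/√(1−r²) = -0.6242·√7 / √(1−0.389626) = -1.651478 / 0.781264 = -2.114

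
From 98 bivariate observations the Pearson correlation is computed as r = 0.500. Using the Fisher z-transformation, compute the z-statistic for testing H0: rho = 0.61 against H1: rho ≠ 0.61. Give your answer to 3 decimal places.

z_r = atanh(0.500) = 0.549306,  z_0 = atanh(0.61) = 0.708921
SE = 1/√(n−3) = 1/√95 = 0.102598
z = (z_r − z_0)/SE = (0.549306 − 0.708921) / 0.102598 = -0.159615 / 0.102598 = -1.556

-1.556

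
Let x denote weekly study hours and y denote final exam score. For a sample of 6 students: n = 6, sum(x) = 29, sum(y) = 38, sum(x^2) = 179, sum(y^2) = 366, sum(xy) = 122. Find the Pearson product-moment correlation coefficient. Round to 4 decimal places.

S_xy = nΣxy − ΣxΣy = 6·122 − 29·38 = 732 − 1102 = -370
S_xx = nΣx² − (Σx)² = 6·179 − 29² = 1074 − 841 = 233
S_yy = nΣy² − (Σy)² = 6·366 − 38² = 2196 − 1444 = 752
r = S_xy / √(S_xx·S_yy) = -370 / √(233·752) = -370 / √175216 = -370 / 418.5881 = -0.8839

-0.8839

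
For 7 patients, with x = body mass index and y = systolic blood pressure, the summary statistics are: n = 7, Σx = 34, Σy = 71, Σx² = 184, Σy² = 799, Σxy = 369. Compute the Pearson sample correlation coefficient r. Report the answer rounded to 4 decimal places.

0.6261

Numerator: nΣxy − (Σx)(Σy) = 7·369 − (34)(71) = 169
Denominator: √[(nΣx²−(Σx)²)(nΣy²−(Σy)²)]
  nΣx²−(Σx)² = 7·184 − 1156 = 132;  nΣy²−(Σy)² = 7·799 − 5041 = 552
  √(132·552) = √72864 = 269.9333
r = 169 / 269.9333 = 0.6261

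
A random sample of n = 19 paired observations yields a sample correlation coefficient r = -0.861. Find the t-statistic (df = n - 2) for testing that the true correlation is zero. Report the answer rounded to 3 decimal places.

1 − r² = 1 − 0.741321 = 0.258679;  √(1−r²) = 0.508605
√(n−2) = √17 = 4.123106
t = r·√(n−2)/√(1−r²) = -0.861 · 4.123106 / 0.508605 = -6.980

-6.980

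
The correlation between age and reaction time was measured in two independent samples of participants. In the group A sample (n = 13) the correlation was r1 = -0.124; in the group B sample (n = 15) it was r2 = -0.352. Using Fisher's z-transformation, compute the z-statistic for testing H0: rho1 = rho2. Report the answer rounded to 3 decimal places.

Fisher z-transforms: z1 = atanh(-0.124) = -0.124641, z2 = atanh(-0.352) = -0.367725; difference d = 0.243084
Var(d) = 1/10 + 1/12 = 0.1000000 + 0.0833333 = 0.1833333
z = d/√Var(d) = 0.243084 / √0.1833333 = 0.243084 / 0.428174 = 0.568

0.568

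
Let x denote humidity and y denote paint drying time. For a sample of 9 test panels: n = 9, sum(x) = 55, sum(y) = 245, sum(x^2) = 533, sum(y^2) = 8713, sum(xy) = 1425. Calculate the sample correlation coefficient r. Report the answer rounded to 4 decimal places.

-0.1139

Numerator: nΣxy − (Σx)(Σy) = 9·1425 − (55)(245) = -650
Denominator: √[(nΣx²−(Σx)²)(nΣy²−(Σy)²)]
  nΣx²−(Σx)² = 9·533 − 3025 = 1772;  nΣy²−(Σy)² = 9·8713 − 60025 = 18392
  √(1772·18392) = √32590624 = 5708.8198
r = -650 / 5708.8198 = -0.1139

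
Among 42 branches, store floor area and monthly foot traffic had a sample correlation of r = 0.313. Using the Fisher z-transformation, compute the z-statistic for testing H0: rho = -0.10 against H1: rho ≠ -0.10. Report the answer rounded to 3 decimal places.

Fisher z: atanh(0.313) = 0.323868, atanh(-0.10) = -0.100335
z = (z_r − z_0)·√(n−3) = (0.323868 − (-0.100335))·√39 = 0.424203 · 6.244998 = 2.649

2.649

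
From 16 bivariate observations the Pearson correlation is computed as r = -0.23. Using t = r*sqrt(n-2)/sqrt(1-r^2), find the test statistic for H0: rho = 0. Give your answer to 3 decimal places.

t = r·√(n−2) / √(1−r²) with r = -0.23, n = 16
  = -0.23·√14 / √(1 − 0.0529)
  = -0.23·3.741657 / 0.973191
  = -0.860581 / 0.973191 = -0.884

-0.884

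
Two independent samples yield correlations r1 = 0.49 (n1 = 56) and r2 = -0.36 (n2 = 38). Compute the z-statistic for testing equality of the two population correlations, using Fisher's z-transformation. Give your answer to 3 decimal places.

4.192

z1 = atanh(0.49) = 0.536060,  z2 = atanh(-0.36) = -0.376886
SE = √(1/(n1−3) + 1/(n2−3)) = √(1/53 + 1/35) = √(0.0188679 + 0.0285714) = √0.0474393 = 0.217806
z = (z1 − z2)/SE = (0.536060 − (-0.376886)) / 0.217806 = 0.912946 / 0.217806 = 4.192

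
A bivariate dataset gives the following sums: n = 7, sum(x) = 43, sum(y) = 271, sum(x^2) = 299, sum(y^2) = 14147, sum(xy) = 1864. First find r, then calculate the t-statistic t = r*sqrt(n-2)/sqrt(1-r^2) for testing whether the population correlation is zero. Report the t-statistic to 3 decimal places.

S_xy = nΣxy − ΣxΣy = 7·1864 − 43·271 = 13048 − 11653 = 1395
S_xx = nΣx² − (Σx)² = 7·299 − 43² = 2093 − 1849 = 244
S_yy = nΣy² − (Σy)² = 7·14147 − 271² = 99029 − 73441 = 25588
r = S_xy / √(S_xx·S_yy) = 1395 / √(244·25588) = 1395 / √6243472 = 1395 / 2498.6941 = 0.5583
t = r·√(n−2)/√(1−r²) = 0.5583·√5 / √(1−0.311699) = 1.248397 / 0.829639 = 1.505

1.505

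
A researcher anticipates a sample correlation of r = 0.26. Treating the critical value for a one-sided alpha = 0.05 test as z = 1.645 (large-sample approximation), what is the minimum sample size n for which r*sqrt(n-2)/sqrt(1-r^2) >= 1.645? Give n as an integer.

Need r·√(n−2)/√(1−r²) ≥ 1.645
√(n−2) ≥ 1.645·√(1−0.0676) / 0.26 = 1.645·0.965609 / 0.26 = 6.1093
n−2 ≥ 37.3235  ⇒  n ≥ 39.3235
Smallest integer n = 40

40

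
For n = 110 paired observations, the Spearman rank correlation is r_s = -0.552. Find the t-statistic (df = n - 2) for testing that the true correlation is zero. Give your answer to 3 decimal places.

1 − r_s² = 1 − 0.304704 = 0.695296;  √(1−r_s²) = 0.833844
√(n−2) = √108 = 10.392305
t = r_s·√(n−2)/√(1−r_s²) = -0.552 · 10.392305 / 0.833844 = -6.880

-6.880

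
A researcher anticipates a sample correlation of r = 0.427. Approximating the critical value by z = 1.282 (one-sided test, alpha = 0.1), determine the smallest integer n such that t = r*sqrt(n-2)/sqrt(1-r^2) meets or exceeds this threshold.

10

r√(n−2)/√(1−r²) ≥ 1.282  ⇔  n−2 ≥ (1.282)²·(1−r²)/r²
(1−r²)/r² = (1−0.182329)/0.182329 = 4.4846
n ≥ 2 + 1.643524·4.4846 = 2 + 7.3705 = 9.3705
⌈9.3705⌉ = 10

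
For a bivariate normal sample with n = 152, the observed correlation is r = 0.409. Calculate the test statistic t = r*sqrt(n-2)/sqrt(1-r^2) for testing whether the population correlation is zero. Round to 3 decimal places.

5.489

t = r·√(n−2) / √(1−r²) with r = 0.409, n = 152
  = 0.409·√150 / √(1 − 0.167281)
  = 0.409·12.247449 / 0.912534
  = 5.009207 / 0.912534 = 5.489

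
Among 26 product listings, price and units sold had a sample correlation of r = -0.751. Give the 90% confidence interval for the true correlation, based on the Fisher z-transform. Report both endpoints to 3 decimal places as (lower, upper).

(-0.866, -0.560)

Fisher z: z_r = atanh(r) = ½·ln((1+(-0.751))/(1−(-0.751))) = -0.975245
SE(z) = 1/√(n−3) = 1/√23 = 0.208514
90% ⇒ z* = 1.645; margin = 1.645·0.208514 = 0.343006
CI on z-scale: (-1.318251, -0.632239)
Back-transform: tanh(-1.318251) = -0.866348, tanh(-0.632239) = -0.559592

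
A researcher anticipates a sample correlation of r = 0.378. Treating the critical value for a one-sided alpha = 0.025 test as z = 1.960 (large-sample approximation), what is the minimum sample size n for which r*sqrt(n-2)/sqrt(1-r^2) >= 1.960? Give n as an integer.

26

r√(n−2)/√(1−r²) ≥ 1.960  ⇔  n−2 ≥ (1.960)²·(1−r²)/r²
(1−r²)/r² = (1−0.142884)/0.142884 = 5.9987
n ≥ 2 + 3.8416·5.9987 = 2 + 23.0446 = 25.0446
⌈25.0446⌉ = 26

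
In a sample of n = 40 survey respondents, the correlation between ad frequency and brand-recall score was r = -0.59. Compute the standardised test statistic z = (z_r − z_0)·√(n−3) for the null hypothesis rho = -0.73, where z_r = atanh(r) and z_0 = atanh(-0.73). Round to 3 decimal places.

Fisher z: atanh(-0.59) = -0.677666, atanh(-0.73) = -0.928727
z = (z_r − z_0)·√(n−3) = (-0.677666 − (-0.928727))·√37 = 0.251061 · 6.082763 = 1.527

1.527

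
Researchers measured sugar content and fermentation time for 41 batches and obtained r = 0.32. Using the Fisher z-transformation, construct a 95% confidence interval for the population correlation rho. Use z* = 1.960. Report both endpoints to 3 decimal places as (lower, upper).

z_r = atanh(0.32) = 0.331647;  SE = 1/√(n−3) = 1/√38 = 0.162221
z-limits: 0.331647 ± 1.960·0.162221 = 0.331647 ± 0.317953 = [0.013694, 0.649600]
ρ-limits: (tanh 0.013694, tanh 0.649600) = (0.014, 0.571)

(0.014, 0.571)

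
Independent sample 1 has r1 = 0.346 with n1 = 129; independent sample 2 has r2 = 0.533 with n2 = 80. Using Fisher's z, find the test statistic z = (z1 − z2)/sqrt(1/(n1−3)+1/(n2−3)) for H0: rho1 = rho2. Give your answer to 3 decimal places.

-1.614

Fisher z-transforms: z1 = atanh(0.346) = 0.360893, z2 = atanh(0.533) = 0.594326; difference d = -0.233433
Var(d) = 1/126 + 1/77 = 0.0079365 + 0.0129870 = 0.0209235
z = d/√Var(d) = -0.233433 / √0.0209235 = -0.233433 / 0.144650 = -1.614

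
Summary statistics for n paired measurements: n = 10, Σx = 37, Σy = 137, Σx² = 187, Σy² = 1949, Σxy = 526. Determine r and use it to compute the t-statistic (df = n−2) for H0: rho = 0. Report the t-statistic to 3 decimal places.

0.948

S_xy = nΣxy − ΣxΣy = 10·526 − 37·137 = 5260 − 5069 = 191
S_xx = nΣx² − (Σx)² = 10·187 − 37² = 1870 − 1369 = 501
S_yy = nΣy² − (Σy)² = 10·1949 − 137² = 19490 − 18769 = 721
r = S_xy / √(S_xx·S_yy) = 191 / √(501·721) = 191 / √361221 = 191 / 601.0166 = 0.3178
t = r·√(n−2)/√(1−r²) = 0.3178·√8 / √(1−0.100997) = 0.898874 / 0.948158 = 0.948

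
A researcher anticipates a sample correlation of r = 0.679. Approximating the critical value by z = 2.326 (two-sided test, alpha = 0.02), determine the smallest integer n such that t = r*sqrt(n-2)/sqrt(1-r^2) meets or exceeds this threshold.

9

r√(n−2)/√(1−r²) ≥ 2.326  ⇔  n−2 ≥ (2.326)²·(1−r²)/r²
(1−r²)/r² = (1−0.461041)/0.461041 = 1.1690
n ≥ 2 + 5.410276·1.1690 = 2 + 6.3246 = 8.3246
⌈8.3246⌉ = 9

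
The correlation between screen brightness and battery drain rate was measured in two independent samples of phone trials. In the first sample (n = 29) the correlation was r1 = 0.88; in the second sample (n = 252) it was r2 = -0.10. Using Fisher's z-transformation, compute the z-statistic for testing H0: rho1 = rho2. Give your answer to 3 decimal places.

Fisher z-transforms: z1 = atanh(0.88) = 1.375768, z2 = atanh(-0.10) = -0.100335; difference d = 1.476103
Var(d) = 1/26 + 1/249 = 0.0384615 + 0.0040161 = 0.0424776
z = d/√Var(d) = 1.476103 / √0.0424776 = 1.476103 / 0.206101 = 7.162

7.162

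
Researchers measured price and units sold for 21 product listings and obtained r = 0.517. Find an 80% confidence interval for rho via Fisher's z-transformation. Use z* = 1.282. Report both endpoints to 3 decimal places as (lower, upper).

(0.264, 0.704)

z_r = atanh(0.517) = 0.572237;  SE = 1/√(n−3) = 1/√18 = 0.235702
z-limits: 0.572237 ± 1.282·0.235702 = 0.572237 ± 0.302170 = [0.270067, 0.874407]
ρ-limits: (tanh 0.270067, tanh 0.874407) = (0.264, 0.704)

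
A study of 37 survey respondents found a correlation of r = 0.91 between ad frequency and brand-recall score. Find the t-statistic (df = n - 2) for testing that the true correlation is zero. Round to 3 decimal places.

1 − r² = 1 − 0.8281 = 0.1719;  √(1−r²) = 0.414608
√(n−2) = √35 = 5.916080
t = r·√(n−2)/√(1−r²) = 0.91 · 5.916080 / 0.414608 = 12.985

12.985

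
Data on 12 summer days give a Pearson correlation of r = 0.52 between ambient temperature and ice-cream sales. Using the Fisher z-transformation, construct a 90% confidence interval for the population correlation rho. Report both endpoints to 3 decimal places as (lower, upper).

(0.028, 0.809)

z_r = atanh(0.52) = 0.576340;  SE = 1/√(n−3) = 1/√9 = 0.333333
z-limits: 0.576340 ± 1.645·0.333333 = 0.576340 ± 0.548333 = [0.028007, 1.124673]
ρ-limits: (tanh 0.028007, tanh 1.124673) = (0.028, 0.809)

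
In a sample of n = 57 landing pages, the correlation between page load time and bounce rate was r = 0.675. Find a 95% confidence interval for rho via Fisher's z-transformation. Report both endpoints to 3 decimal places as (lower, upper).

Fisher z: z_r = atanh(r) = ½·ln((1+0.675)/(1−0.675)) = 0.819872
SE(z) = 1/√(n−3) = 1/√54 = 0.136083
95% ⇒ z* = 1.960; margin = 1.960·0.136083 = 0.266723
CI on z-scale: (0.553149, 1.086595)
Back-transform: tanh(0.553149) = 0.502877, tanh(1.086595) = 0.795632

(0.503, 0.796)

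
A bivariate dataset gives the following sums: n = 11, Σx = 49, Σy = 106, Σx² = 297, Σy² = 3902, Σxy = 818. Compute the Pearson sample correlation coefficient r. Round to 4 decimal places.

0.7262

S_xy = nΣxy − ΣxΣy = 11·818 − 49·106 = 8998 − 5194 = 3804
S_xx = nΣx² − (Σx)² = 11·297 − 49² = 3267 − 2401 = 866
S_yy = nΣy² − (Σy)² = 11·3902 − 106² = 42922 − 11236 = 31686
r = S_xy / √(S_xx·S_yy) = 3804 / √(866·31686) = 3804 / √27440076 = 3804 / 5238.3276 = 0.7262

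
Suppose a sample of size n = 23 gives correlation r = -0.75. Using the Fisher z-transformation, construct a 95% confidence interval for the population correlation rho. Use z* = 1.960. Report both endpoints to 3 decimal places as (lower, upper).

Fisher z: z_r = atanh(r) = ½·ln((1+(-0.75))/(1−(-0.75))) = -0.972955
SE(z) = 1/√(n−3) = 1/√20 = 0.223607
95% ⇒ z* = 1.960; margin = 1.960·0.223607 = 0.438270
CI on z-scale: (-1.411225, -0.534685)
Back-transform: tanh(-1.411225) = -0.887754, tanh(-0.534685) = -0.488954

(-0.888, -0.489)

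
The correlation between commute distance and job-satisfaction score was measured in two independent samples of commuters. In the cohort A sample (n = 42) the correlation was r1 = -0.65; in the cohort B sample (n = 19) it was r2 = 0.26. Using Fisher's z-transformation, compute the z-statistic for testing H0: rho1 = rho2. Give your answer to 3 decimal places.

-3.508

z1 = atanh(-0.65) = -0.775299,  z2 = atanh(0.26) = 0.266108
SE = √(1/(n1−3) + 1/(n2−3)) = √(1/39 + 1/16) = √(0.0256410 + 0.0625000) = √0.0881410 = 0.296885
z = (z1 − z2)/SE = (-0.775299 − 0.266108) / 0.296885 = -1.041407 / 0.296885 = -3.508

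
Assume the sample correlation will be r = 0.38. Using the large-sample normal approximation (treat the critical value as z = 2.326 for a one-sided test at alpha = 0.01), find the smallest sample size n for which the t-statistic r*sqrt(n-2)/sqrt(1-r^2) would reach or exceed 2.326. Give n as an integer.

r√(n−2)/√(1−r²) ≥ 2.326  ⇔  n−2 ≥ (2.326)²·(1−r²)/r²
(1−r²)/r² = (1−0.1444)/0.1444 = 5.9252
n ≥ 2 + 5.410276·5.9252 = 2 + 32.0570 = 34.0570
⌈34.0570⌉ = 35

35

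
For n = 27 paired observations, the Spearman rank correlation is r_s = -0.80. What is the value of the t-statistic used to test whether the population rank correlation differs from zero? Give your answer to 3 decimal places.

t = r_s·√(n−2) / √(1−r_s²) with r_s = -0.80, n = 27
  = -0.80·√25 / √(1 − 0.6400)
  = -0.80·5.000000 / 0.600000
  = -4.000000 / 0.600000 = -6.667

-6.667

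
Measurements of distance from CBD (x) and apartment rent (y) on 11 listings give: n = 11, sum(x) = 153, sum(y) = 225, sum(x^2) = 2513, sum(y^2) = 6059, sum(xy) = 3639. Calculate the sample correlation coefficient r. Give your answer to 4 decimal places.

Numerator: nΣxy − (Σx)(Σy) = 11·3639 − (153)(225) = 5604
Denominator: √[(nΣx²−(Σx)²)(nΣy²−(Σy)²)]
  nΣx²−(Σx)² = 11·2513 − 23409 = 4234;  nΣy²−(Σy)² = 11·6059 − 50625 = 16024
  √(4234·16024) = √67845616 = 8236.8450
r = 5604 / 8236.8450 = 0.6804

0.6804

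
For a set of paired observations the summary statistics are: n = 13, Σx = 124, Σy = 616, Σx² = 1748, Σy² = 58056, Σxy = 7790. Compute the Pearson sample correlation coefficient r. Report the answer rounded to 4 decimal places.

Numerator: nΣxy − (Σx)(Σy) = 13·7790 − (124)(616) = 24886
Denominator: √[(nΣx²−(Σx)²)(nΣy²−(Σy)²)]
  nΣx²−(Σx)² = 13·1748 − 15376 = 7348;  nΣy²−(Σy)² = 13·58056 − 379456 = 375272
  √(7348·375272) = √2757498656 = 52511.8906
r = 24886 / 52511.8906 = 0.4739

0.4739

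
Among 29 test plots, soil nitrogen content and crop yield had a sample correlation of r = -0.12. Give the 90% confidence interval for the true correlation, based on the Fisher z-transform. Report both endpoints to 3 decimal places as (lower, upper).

(-0.416, 0.199)

z_r = atanh(-0.12) = -0.120581;  SE = 1/√(n−3) = 1/√26 = 0.196116
z-limits: -0.120581 ± 1.645·0.196116 = -0.120581 ± 0.322611 = [-0.443192, 0.202030]
ρ-limits: (tanh -0.443192, tanh 0.202030) = (-0.416, 0.199)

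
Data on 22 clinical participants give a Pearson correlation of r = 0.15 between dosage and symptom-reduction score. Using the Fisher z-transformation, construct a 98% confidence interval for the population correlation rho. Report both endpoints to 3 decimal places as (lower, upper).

(-0.365, 0.595)

Fisher z: z_r = atanh(r) = ½·ln((1+0.15)/(1−0.15)) = 0.151140
SE(z) = 1/√(n−3) = 1/√19 = 0.229416
98% ⇒ z* = 2.326; margin = 2.326·0.229416 = 0.533622
CI on z-scale: (-0.382482, 0.684762)
Back-transform: tanh(-0.382482) = -0.364861, tanh(0.684762) = 0.594606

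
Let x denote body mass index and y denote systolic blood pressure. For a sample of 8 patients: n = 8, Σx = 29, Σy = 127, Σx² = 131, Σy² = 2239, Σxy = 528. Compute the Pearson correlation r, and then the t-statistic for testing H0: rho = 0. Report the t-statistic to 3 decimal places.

4.794

S_xy = nΣxy − ΣxΣy = 8·528 − 29·127 = 4224 − 3683 = 541
S_xx = nΣx² − (Σx)² = 8·131 − 29² = 1048 − 841 = 207
S_yy = nΣy² − (Σy)² = 8·2239 − 127² = 17912 − 16129 = 1783
r = S_xy / √(S_xx·S_yy) = 541 / √(207·1783) = 541 / √369081 = 541 / 607.5204 = 0.8905
t = r·√(n−2)/√(1−r²) = 0.8905·√6 / √(1−0.792990) = 2.181271 / 0.454984 = 4.794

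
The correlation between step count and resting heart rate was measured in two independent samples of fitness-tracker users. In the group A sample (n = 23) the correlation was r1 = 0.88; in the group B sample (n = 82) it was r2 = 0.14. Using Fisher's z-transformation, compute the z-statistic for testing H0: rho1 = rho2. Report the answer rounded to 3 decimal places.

Fisher z-transforms: z1 = atanh(0.88) = 1.375768, z2 = atanh(0.14) = 0.140926; difference d = 1.234842
Var(d) = 1/20 + 1/79 = 0.0500000 + 0.0126582 = 0.0626582
z = d/√Var(d) = 1.234842 / √0.0626582 = 1.234842 / 0.250316 = 4.933

4.933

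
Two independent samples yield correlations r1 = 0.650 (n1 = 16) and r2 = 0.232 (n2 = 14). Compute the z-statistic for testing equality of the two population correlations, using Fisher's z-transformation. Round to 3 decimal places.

1.316

Fisher z-transforms: z1 = atanh(0.650) = 0.775299, z2 = atanh(0.232) = 0.236302; difference d = 0.538997
Var(d) = 1/13 + 1/11 = 0.0769231 + 0.0909091 = 0.1678322
z = d/√Var(d) = 0.538997 / √0.1678322 = 0.538997 / 0.409673 = 1.316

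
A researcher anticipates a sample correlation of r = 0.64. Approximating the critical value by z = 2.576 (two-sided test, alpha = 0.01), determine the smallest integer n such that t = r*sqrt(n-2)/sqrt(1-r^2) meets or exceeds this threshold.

r√(n−2)/√(1−r²) ≥ 2.576  ⇔  n−2 ≥ (2.576)²·(1−r²)/r²
(1−r²)/r² = (1−0.4096)/0.4096 = 1.4414
n ≥ 2 + 6.635776·1.4414 = 2 + 9.5648 = 11.5648
⌈11.5648⌉ = 12

12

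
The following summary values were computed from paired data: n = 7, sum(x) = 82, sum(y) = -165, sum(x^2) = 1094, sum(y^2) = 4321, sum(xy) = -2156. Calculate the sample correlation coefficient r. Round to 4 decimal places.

-0.9297

S_xy = nΣxy − ΣxΣy = 7·(-2156) − 82·(-165) = -15092 − (-13530) = -1562
S_xx = nΣx² − (Σx)² = 7·1094 − 82² = 7658 − 6724 = 934
S_yy = nΣy² − (Σy)² = 7·4321 − (-165)² = 30247 − 27225 = 3022
r = S_xy / √(S_xx·S_yy) = -1562 / √(934·3022) = -1562 / √2822548 = -1562 / 1680.0440 = -0.9297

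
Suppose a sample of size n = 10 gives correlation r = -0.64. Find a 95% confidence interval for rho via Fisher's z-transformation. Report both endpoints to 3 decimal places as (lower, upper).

(-0.905, -0.017)

z_r = atanh(-0.64) = -0.758174;  SE = 1/√(n−3) = 1/√7 = 0.377964
z-limits: -0.758174 ± 1.960·0.377964 = -0.758174 ± 0.740809 = [-1.498983, -0.017365]
ρ-limits: (tanh -1.498983, tanh -0.017365) = (-0.905, -0.017)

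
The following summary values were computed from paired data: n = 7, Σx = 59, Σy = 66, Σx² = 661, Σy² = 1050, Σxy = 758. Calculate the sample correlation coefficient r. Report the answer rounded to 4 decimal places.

Numerator: nΣxy − (Σx)(Σy) = 7·758 − (59)(66) = 1412
Denominator: √[(nΣx²−(Σx)²)(nΣy²−(Σy)²)]
  nΣx²−(Σx)² = 7·661 − 3481 = 1146;  nΣy²−(Σy)² = 7·1050 − 4356 = 2994
  √(1146·2994) = √3431124 = 1852.3293
r = 1412 / 1852.3293 = 0.7623

0.7623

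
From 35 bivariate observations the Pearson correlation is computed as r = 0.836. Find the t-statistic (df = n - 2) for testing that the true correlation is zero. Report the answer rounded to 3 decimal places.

1 − r² = 1 − 0.698896 = 0.301104;  √(1−r²) = 0.548729
√(n−2) = √33 = 5.744563
t = r·√(n−2)/√(1−r²) = 0.836 · 5.744563 / 0.548729 = 8.752

8.752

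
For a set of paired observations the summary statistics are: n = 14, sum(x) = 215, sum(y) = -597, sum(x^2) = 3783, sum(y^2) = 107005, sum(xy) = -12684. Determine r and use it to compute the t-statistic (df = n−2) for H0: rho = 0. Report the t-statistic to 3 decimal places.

Numerator: nΣxy − (Σx)(Σy) = 14·(-12684) − (215)(-597) = -49221
Denominator: √[(nΣx²−(Σx)²)(nΣy²−(Σy)²)]
  nΣx²−(Σx)² = 14·3783 − 46225 = 6737;  nΣy²−(Σy)² = 14·107005 − 356409 = 1141661
  √(6737·1141661) = √7691370157 = 87700.4570
r = -49221 / 87700.4570 = -0.5612
t = r·√(n−2)/√(1−r²) = -0.5612·√12 / √(1−0.314945) = -1.944054 / 0.827680 = -2.349

-2.349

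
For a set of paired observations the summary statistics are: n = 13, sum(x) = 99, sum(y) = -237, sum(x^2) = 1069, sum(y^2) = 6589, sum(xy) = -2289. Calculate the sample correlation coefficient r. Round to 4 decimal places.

Numerator: nΣxy − (Σx)(Σy) = 13·(-2289) − (99)(-237) = -6294
Denominator: √[(nΣx²−(Σx)²)(nΣy²−(Σy)²)]
  nΣx²−(Σx)² = 13·1069 − 9801 = 4096;  nΣy²−(Σy)² = 13·6589 − 56169 = 29488
  √(4096·29488) = √120782848 = 10990.1250
r = -6294 / 10990.1250 = -0.5727

-0.5727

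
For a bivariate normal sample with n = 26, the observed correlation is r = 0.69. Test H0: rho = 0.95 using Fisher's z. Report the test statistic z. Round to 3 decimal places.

-4.718

z_r = atanh(0.69) = 0.847956,  z_0 = atanh(0.95) = 1.831781
SE = 1/√(n−3) = 1/√23 = 0.208514
z = (z_r − z_0)/SE = (0.847956 − 1.831781) / 0.208514 = -0.983825 / 0.208514 = -4.718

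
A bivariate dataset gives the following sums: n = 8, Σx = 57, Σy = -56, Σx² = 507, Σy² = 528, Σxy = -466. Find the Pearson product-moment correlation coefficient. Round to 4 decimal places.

Numerator: nΣxy − (Σx)(Σy) = 8·(-466) − (57)(-56) = -536
Denominator: √[(nΣx²−(Σx)²)(nΣy²−(Σy)²)]
  nΣx²−(Σx)² = 8·507 − 3249 = 807;  nΣy²−(Σy)² = 8·528 − 3136 = 1088
  √(807·1088) = √878016 = 937.0251
r = -536 / 937.0251 = -0.5720

-0.5720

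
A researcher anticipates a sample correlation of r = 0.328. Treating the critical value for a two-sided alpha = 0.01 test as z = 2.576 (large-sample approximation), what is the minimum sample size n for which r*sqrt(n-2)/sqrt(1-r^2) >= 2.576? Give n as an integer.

58

r√(n−2)/√(1−r²) ≥ 2.576  ⇔  n−2 ≥ (2.576)²·(1−r²)/r²
(1−r²)/r² = (1−0.107584)/0.107584 = 8.2951
n ≥ 2 + 6.635776·8.2951 = 2 + 55.0444 = 57.0444
⌈57.0444⌉ = 58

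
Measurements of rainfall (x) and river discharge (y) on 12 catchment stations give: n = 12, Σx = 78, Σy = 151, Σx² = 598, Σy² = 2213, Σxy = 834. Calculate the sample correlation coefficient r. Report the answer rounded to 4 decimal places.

-0.8741

Numerator: nΣxy − (Σx)(Σy) = 12·834 − (78)(151) = -1770
Denominator: √[(nΣx²−(Σx)²)(nΣy²−(Σy)²)]
  nΣx²−(Σx)² = 12·598 − 6084 = 1092;  nΣy²−(Σy)² = 12·2213 − 22801 = 3755
  √(1092·3755) = √4100460 = 2024.9593
r = -1770 / 2024.9593 = -0.8741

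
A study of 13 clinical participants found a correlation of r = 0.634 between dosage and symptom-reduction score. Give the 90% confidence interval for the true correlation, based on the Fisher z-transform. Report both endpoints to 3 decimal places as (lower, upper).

Fisher z: z_r = atanh(r) = ½·ln((1+0.634)/(1−0.634)) = 0.748076
SE(z) = 1/√(n−3) = 1/√10 = 0.316228
90% ⇒ z* = 1.645; margin = 1.645·0.316228 = 0.520195
CI on z-scale: (0.227881, 1.268271)
Back-transform: tanh(0.227881) = 0.224017, tanh(1.268271) = 0.853328

(0.224, 0.853)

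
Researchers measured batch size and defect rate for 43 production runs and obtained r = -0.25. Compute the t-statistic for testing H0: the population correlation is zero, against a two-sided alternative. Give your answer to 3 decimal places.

-1.653

t = r·√(n−2) / √(1−r²) with r = -0.25, n = 43
  = -0.25·√41 / √(1 − 0.0625)
  = -0.25·6.403124 / 0.968246
  = -1.600781 / 0.968246 = -1.653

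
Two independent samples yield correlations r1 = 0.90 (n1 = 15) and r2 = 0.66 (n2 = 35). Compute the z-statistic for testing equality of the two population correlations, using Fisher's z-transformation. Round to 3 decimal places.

Fisher z-transforms: z1 = atanh(0.90) = 1.472219, z2 = atanh(0.66) = 0.792814; difference d = 0.679405
Var(d) = 1/12 + 1/32 = 0.0833333 + 0.0312500 = 0.1145833
z = d/√Var(d) = 0.679405 / √0.1145833 = 0.679405 / 0.338502 = 2.007

2.007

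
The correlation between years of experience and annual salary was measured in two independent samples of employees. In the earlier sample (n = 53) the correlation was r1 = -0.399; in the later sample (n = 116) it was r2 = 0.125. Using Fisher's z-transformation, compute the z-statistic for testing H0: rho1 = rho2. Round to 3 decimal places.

-3.227

Fisher z-transforms: z1 = atanh(-0.399) = -0.422459, z2 = atanh(0.125) = 0.125657; difference d = -0.548116
Var(d) = 1/50 + 1/113 = 0.0200000 + 0.0088496 = 0.0288496
z = d/√Var(d) = -0.548116 / √0.0288496 = -0.548116 / 0.169852 = -3.227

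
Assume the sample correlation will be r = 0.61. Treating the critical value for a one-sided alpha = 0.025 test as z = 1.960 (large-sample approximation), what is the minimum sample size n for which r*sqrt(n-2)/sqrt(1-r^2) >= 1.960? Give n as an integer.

r√(n−2)/√(1−r²) ≥ 1.960  ⇔  n−2 ≥ (1.960)²·(1−r²)/r²
(1−r²)/r² = (1−0.3721)/0.3721 = 1.6874
n ≥ 2 + 3.8416·1.6874 = 2 + 6.4823 = 8.4823
⌈8.4823⌉ = 9

9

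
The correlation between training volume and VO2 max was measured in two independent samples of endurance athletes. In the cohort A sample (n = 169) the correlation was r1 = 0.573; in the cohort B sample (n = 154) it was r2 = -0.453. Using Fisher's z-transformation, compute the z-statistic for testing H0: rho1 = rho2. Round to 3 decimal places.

10.141

Fisher z-transforms: z1 = atanh(0.573) = 0.651978, z2 = atanh(-0.453) = -0.488468; difference d = 1.140446
Var(d) = 1/166 + 1/151 = 0.0060241 + 0.0066225 = 0.0126466
z = d/√Var(d) = 1.140446 / √0.0126466 = 1.140446 / 0.112457 = 10.141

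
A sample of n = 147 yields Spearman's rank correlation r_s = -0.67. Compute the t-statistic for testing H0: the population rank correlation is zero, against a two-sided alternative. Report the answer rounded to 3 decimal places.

t = r_s·√(n−2) / √(1−r_s²) with r_s = -0.67, n = 147
  = -0.67·√145 / √(1 − 0.4489)
  = -0.67·12.041595 / 0.742361
  = -8.067869 / 0.742361 = -10.868

-10.868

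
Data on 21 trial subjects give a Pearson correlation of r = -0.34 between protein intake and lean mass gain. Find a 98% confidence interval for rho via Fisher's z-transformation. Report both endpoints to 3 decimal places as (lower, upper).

z_r = atanh(-0.34) = -0.354093;  SE = 1/√(n−3) = 1/√18 = 0.235702
z-limits: -0.354093 ± 2.326·0.235702 = -0.354093 ± 0.548243 = [-0.902336, 0.194150]
ρ-limits: (tanh -0.902336, tanh 0.194150) = (-0.717, 0.192)

(-0.717, 0.192)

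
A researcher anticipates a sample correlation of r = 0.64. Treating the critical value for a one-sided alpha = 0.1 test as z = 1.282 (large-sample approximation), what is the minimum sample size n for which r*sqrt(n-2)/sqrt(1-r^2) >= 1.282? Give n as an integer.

Need r·√(n−2)/√(1−r²) ≥ 1.282
√(n−2) ≥ 1.282·√(1−0.4096) / 0.64 = 1.282·0.768375 / 0.64 = 1.5392
n−2 ≥ 2.3691  ⇒  n ≥ 4.3691
Smallest integer n = 5

5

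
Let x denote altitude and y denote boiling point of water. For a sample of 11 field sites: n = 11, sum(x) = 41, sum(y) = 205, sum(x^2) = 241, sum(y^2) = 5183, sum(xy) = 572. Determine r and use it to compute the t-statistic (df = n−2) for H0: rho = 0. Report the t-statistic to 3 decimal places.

Numerator: nΣxy − (Σx)(Σy) = 11·572 − (41)(205) = -2113
Denominator: √[(nΣx²−(Σx)²)(nΣy²−(Σy)²)]
  nΣx²−(Σx)² = 11·241 − 1681 = 970;  nΣy²−(Σy)² = 11·5183 − 42025 = 14988
  √(970·14988) = √14538360 = 3812.9201
r = -2113 / 3812.9201 = -0.5542
t = r·√(n−2)/√(1−r²) = -0.5542·√9 / √(1−0.307138) = -1.662600 / 0.832383 = -1.997

-1.997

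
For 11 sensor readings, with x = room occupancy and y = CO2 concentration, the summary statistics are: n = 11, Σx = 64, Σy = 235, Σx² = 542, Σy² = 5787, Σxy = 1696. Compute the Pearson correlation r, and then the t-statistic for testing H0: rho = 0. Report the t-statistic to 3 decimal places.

Numerator: nΣxy − (Σx)(Σy) = 11·1696 − (64)(235) = 3616
Denominator: √[(nΣx²−(Σx)²)(nΣy²−(Σy)²)]
  nΣx²−(Σx)² = 11·542 − 4096 = 1866;  nΣy²−(Σy)² = 11·5787 − 55225 = 8432
  √(1866·8432) = √15734112 = 3966.6248
r = 3616 / 3966.6248 = 0.9116
t = r·√(n−2)/√(1−r²) = 0.9116·√9 / √(1−0.831015) = 2.734800 / 0.411078 = 6.653

6.653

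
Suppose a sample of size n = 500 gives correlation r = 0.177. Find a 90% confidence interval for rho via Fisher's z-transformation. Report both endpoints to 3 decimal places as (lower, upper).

(0.105, 0.247)

Fisher z: z_r = atanh(r) = ½·ln((1+0.177)/(1−0.177)) = 0.178884
SE(z) = 1/√(n−3) = 1/√497 = 0.044856
90% ⇒ z* = 1.645; margin = 1.645·0.044856 = 0.073788
CI on z-scale: (0.105096, 0.252672)
Back-transform: tanh(0.105096) = 0.104711, tanh(0.252672) = 0.247429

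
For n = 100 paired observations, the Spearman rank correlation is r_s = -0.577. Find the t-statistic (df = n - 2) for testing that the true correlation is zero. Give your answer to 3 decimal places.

1 − r_s² = 1 − 0.332929 = 0.667071;  √(1−r_s²) = 0.816744
√(n−2) = √98 = 9.899495
t = r_s·√(n−2)/√(1−r_s²) = -0.577 · 9.899495 / 0.816744 = -6.994

-6.994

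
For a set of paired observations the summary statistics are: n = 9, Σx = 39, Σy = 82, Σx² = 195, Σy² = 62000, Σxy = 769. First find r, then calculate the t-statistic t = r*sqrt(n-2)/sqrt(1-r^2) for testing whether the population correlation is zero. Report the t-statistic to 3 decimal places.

Numerator: nΣxy − (Σx)(Σy) = 9·769 − (39)(82) = 3723
Denominator: √[(nΣx²−(Σx)²)(nΣy²−(Σy)²)]
  nΣx²−(Σx)² = 9·195 − 1521 = 234;  nΣy²−(Σy)² = 9·62000 − 6724 = 551276
  √(234·551276) = √128998584 = 11357.7544
r = 3723 / 11357.7544 = 0.3278
t = r·√(n−2)/√(1−r²) = 0.3278·√7 / √(1−0.107453) = 0.867277 / 0.944747 = 0.918

0.918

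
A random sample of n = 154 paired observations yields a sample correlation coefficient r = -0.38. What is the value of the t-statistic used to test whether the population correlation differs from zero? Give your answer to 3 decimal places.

-5.065

t = r·√(n−2) / √(1−r²) with r = -0.38, n = 154
  = -0.38·√152 / √(1 − 0.1444)
  = -0.38·12.328828 / 0.924986
  = -4.684955 / 0.924986 = -5.065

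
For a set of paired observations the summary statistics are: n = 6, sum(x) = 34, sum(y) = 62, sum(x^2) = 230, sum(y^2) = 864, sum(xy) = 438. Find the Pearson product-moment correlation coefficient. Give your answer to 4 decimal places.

Numerator: nΣxy − (Σx)(Σy) = 6·438 − (34)(62) = 520
Denominator: √[(nΣx²−(Σx)²)(nΣy²−(Σy)²)]
  nΣx²−(Σx)² = 6·230 − 1156 = 224;  nΣy²−(Σy)² = 6·864 − 3844 = 1340
  √(224·1340) = √300160 = 547.8686
r = 520 / 547.8686 = 0.9491

0.9491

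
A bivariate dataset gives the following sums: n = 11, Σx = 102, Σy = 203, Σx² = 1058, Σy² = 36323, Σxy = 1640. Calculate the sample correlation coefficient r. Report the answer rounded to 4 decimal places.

Numerator: nΣxy − (Σx)(Σy) = 11·1640 − (102)(203) = -2666
Denominator: √[(nΣx²−(Σx)²)(nΣy²−(Σy)²)]
  nΣx²−(Σx)² = 11·1058 − 10404 = 1234;  nΣy²−(Σy)² = 11·36323 − 41209 = 358344
  √(1234·358344) = √442196496 = 21028.4687
r = -2666 / 21028.4687 = -0.1268

-0.1268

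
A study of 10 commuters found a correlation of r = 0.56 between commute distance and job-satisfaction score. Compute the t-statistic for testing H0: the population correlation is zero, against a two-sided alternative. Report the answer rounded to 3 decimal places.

1.912

1 − r² = 1 − 0.3136 = 0.6864;  √(1−r²) = 0.828493
√(n−2) = √8 = 2.828427
t = r·√(n−2)/√(1−r²) = 0.56 · 2.828427 / 0.828493 = 1.912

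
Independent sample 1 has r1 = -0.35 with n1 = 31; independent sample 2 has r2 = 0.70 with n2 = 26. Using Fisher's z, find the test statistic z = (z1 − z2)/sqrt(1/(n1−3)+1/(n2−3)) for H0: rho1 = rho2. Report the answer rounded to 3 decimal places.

-4.381

z1 = atanh(-0.35) = -0.365444,  z2 = atanh(0.70) = 0.867301
SE = √(1/(n1−3) + 1/(n2−3)) = √(1/28 + 1/23) = √(0.0357143 + 0.0434783) = √0.0791926 = 0.281412
z = (z1 − z2)/SE = (-0.365444 − 0.867301) / 0.281412 = -1.232745 / 0.281412 = -4.381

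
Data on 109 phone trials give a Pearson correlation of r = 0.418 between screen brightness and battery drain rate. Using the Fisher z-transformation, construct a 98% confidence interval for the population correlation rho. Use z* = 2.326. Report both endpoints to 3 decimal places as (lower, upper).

Fisher z: z_r = atanh(r) = ½·ln((1+0.418)/(1−0.418)) = 0.445266
SE(z) = 1/√(n−3) = 1/√106 = 0.097129
98% ⇒ z* = 2.326; margin = 2.326·0.097129 = 0.225922
CI on z-scale: (0.219344, 0.671188)
Back-transform: tanh(0.219344) = 0.215893, tanh(0.671188) = 0.585761

(0.216, 0.586)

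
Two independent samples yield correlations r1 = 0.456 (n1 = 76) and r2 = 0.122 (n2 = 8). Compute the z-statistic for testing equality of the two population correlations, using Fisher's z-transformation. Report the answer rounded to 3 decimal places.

Fisher z-transforms: z1 = atanh(0.456) = 0.492249, z2 = atanh(0.122) = 0.122611; difference d = 0.369638
Var(d) = 1/73 + 1/5 = 0.0136986 + 0.2000000 = 0.2136986
z = d/√Var(d) = 0.369638 / √0.2136986 = 0.369638 / 0.462275 = 0.800

0.800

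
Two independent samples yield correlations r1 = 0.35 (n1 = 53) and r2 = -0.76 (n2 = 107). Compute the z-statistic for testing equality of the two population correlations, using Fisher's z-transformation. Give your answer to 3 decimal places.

7.912

z1 = atanh(0.35) = 0.365444,  z2 = atanh(-0.76) = -0.996215
SE = √(1/(n1−3) + 1/(n2−3)) = √(1/50 + 1/104) = √(0.0200000 + 0.0096154) = √0.0296154 = 0.172091
z = (z1 − z2)/SE = (0.365444 − (-0.996215)) / 0.172091 = 1.361659 / 0.172091 = 7.912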